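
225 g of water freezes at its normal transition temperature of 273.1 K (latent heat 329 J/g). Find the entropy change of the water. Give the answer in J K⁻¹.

ΔS = -271 J/K

Heat released by the substance: Q = −mL = −225 × 329 = −74025 J.
At constant T, ΔS = Q_rev/T = −74025 / 273.1 = -271 J/K.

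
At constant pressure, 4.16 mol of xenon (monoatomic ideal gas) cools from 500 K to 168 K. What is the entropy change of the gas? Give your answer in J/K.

At constant pressure, ΔS = nC_p ln(T₂/T₁) with C_p = 5R/2 = 20.79 J mol⁻¹ K⁻¹.
ΔS = 4.16 × 20.79 × ln(168/500) = -94.3 J/K.

ΔS = -94.3 J/K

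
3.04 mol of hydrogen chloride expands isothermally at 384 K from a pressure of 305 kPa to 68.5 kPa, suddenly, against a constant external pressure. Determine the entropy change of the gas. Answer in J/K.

Entropy is a state function, so ΔS_gas depends only on the end states.
For an isothermal ideal gas ΔS_gas = nR ln(P₁/P₂) = 3.04 × 8.314 × ln(305/68.5) = 37.7 J/K.

ΔS_gas = 37.7 J/K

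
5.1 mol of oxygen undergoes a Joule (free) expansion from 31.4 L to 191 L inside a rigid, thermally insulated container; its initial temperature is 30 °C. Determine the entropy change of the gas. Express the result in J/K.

For an ideal gas in free expansion Q = 0 and W = 0, so T is unchanged.
Entropy is a state function; using a reversible isothermal path, ΔS_gas = nR ln(V₂/V₁) = 5.1 × 8.314 × ln(191/31.4) = 76.6 J/K.

ΔS_gas = 76.6 J/K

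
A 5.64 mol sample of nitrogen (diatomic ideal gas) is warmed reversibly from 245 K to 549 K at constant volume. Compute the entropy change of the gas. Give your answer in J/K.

ΔS = 94.6 J/K

At constant volume, ΔS = nC_V ln(T₂/T₁) with C_V = 5R/2 = 20.79 J mol⁻¹ K⁻¹.
ΔS = 5.64 × 20.79 × ln(549/245) = 94.6 J/K.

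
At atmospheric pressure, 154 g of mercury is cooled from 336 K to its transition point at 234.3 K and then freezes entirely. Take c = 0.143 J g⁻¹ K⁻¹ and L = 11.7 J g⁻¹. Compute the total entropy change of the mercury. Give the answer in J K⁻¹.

ΔS = -15.6 J/K

Cooling step: ΔS₁ = m c ln(T_tr/T_i) = 154 × 0.143 × ln(234.3/336) = -7.939 J/K.
Phase change: ΔS₂ = −mL/T_tr = −154 × 11.7 / 234.3 = -7.69 J/K.
ΔS_total = (-7.939) + (-7.69) = -15.6 J/K.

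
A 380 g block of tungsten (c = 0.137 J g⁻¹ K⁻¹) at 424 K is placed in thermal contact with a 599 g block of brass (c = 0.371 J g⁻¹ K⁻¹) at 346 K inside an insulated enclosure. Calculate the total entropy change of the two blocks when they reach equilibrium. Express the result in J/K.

ΔS_total = 0.908 J/K

Energy balance: T_f = (m₁c₁T₁ + m₂c₂T₂)/(m₁c₁ + m₂c₂) = 360.8 K.
ΔS₁ = m₁c₁ ln(T_f/T₁) = 52.06 × ln(360.8/424) = -8.4024 J/K.
ΔS₂ = m₂c₂ ln(T_f/T₂) = 222.229 × ln(360.8/346) = 9.3108 J/K.
ΔS_total = -8.4024 + 9.3108 = 0.908 J/K.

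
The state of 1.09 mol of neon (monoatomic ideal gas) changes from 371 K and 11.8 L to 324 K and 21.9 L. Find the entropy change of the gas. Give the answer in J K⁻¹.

Entropy is a state function: ΔS = nC_V ln(T₂/T₁) + nR ln(V₂/V₁), with C_V = 3R/2 = 12.47 J mol⁻¹ K⁻¹ for a monoatomic ideal gas.
ΔS = 1.09 × [12.47 × ln(324/371) + 8.314 × ln(21.9/11.8)] = 3.76 J/K.

ΔS = 3.76 J/K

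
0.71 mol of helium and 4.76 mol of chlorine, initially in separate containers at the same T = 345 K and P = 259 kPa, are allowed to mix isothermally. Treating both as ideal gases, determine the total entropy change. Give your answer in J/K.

ΔS_mix = 17.6 J/K

Mole fractions: x_A = 0.71/5.47 = 0.13, x_B = 0.87.
ΔS_mix = −R(n_A ln x_A + n_B ln x_B) = −8.314 × (0.71 ln 0.13 + 4.76 ln 0.87) = 17.6 J/K.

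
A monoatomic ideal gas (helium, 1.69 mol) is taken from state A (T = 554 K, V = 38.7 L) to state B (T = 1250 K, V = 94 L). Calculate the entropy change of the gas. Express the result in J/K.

ΔS = 29.6 J/K

Entropy is a state function: ΔS = nC_V ln(T₂/T₁) + nR ln(V₂/V₁), with C_V = 3R/2 = 12.47 J mol⁻¹ K⁻¹ for a monoatomic ideal gas.
ΔS = 1.69 × [12.47 × ln(1250/554) + 8.314 × ln(94/38.7)] = 29.6 J/K.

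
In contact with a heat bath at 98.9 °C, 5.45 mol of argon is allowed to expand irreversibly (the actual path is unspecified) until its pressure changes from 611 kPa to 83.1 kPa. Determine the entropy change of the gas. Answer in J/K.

Entropy is a state function, so ΔS_gas depends only on the end states.
For an isothermal ideal gas ΔS_gas = nR ln(P₁/P₂) = 5.45 × 8.314 × ln(611/83.1) = 90.4 J/K.

ΔS_gas = 90.4 J/K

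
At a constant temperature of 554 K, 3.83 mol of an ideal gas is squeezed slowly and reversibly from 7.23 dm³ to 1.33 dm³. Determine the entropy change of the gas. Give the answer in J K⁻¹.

For an isothermal ideal gas ΔS_gas = nR ln(V₂/V₁) = 3.83 × 8.314 × ln(1.33/7.23) = -53.9 J/K.

ΔS_gas = -53.9 J/K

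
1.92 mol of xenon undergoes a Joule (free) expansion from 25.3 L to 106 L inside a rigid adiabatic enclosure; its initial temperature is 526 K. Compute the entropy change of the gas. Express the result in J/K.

For an ideal gas in free expansion Q = 0 and W = 0, so T is unchanged.
Entropy is a state function; using a reversible isothermal path, ΔS_gas = nR ln(V₂/V₁) = 1.92 × 8.314 × ln(106/25.3) = 22.9 J/K.

ΔS_gas = 22.9 J/K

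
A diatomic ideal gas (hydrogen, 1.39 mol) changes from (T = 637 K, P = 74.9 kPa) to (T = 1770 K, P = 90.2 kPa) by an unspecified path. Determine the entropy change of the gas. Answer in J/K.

ΔS = nC_p ln(T₂/T₁) − nR ln(P₂/P₁), with C_p = 7R/2 = 29.1 J mol⁻¹ K⁻¹ for a diatomic ideal gas.
ΔS = 1.39 × [29.1 × ln(1770/637) − 8.314 × ln(90.2/74.9)] = 39.2 J/K.

ΔS = 39.2 J/K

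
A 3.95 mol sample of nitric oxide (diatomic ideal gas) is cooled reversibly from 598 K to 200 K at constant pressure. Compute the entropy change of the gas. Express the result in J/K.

ΔS = -126 J/K

At constant pressure, ΔS = nC_p ln(T₂/T₁) with C_p = 7R/2 = 29.1 J mol⁻¹ K⁻¹.
ΔS = 3.95 × 29.1 × ln(200/598) = -126 J/K.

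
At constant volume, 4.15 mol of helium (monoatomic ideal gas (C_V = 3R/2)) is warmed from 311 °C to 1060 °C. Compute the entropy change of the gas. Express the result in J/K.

ΔS = 42.7 J/K

In kelvin: T₁ = 584.15 K, T₂ = 1333.15 K. At constant volume, ΔS = nC_V ln(T₂/T₁) with C_V = 3R/2 = 12.47 J mol⁻¹ K⁻¹.
ΔS = 4.15 × 12.47 × ln(1333.15/584.15) = 42.7 J/K.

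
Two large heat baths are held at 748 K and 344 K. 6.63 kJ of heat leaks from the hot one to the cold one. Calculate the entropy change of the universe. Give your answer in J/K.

ΔS_hot = −Q/T_H = −6630/748 = -8.864 J/K and ΔS_cold = +Q/T_C = 6630/344 = 19.27 J/K.
ΔS_total = -8.864 + 19.27 = 10.4 J/K, positive as the second law requires.

ΔS_total = 10.4 J/K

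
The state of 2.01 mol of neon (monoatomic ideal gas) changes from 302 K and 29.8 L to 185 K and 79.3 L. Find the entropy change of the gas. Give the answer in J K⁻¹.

Entropy is a state function: ΔS = nC_V ln(T₂/T₁) + nR ln(V₂/V₁), with C_V = 3R/2 = 12.47 J mol⁻¹ K⁻¹ for a monoatomic ideal gas.
ΔS = 2.01 × [12.47 × ln(185/302) + 8.314 × ln(79.3/29.8)] = 4.07 J/K.

ΔS = 4.07 J/K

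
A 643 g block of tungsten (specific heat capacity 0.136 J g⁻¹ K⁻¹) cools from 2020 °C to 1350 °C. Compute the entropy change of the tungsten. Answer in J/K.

In kelvin: T₁ = 2293.15 K, T₂ = 1623.15 K. ΔS = ∫dQ_rev/T = m c ln(T₂/T₁) = 643 × 0.136 × ln(1623.15/2293.15) = -30.2 J/K.

ΔS = -30.2 J/K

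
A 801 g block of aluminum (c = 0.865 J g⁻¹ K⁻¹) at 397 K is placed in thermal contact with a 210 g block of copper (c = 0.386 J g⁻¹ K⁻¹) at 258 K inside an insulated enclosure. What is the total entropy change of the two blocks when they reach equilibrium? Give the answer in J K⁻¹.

ΔS_total = 6.02 J/K

Energy balance: T_f = (m₁c₁T₁ + m₂c₂T₂)/(m₁c₁ + m₂c₂) = 382.44 K.
ΔS₁ = m₁c₁ ln(T_f/T₁) = 692.865 × ln(382.44/397) = -25.89 J/K.
ΔS₂ = m₂c₂ ln(T_f/T₂) = 81.06 × ln(382.44/258) = 31.91 J/K.
ΔS_total = -25.89 + 31.91 = 6.02 J/K.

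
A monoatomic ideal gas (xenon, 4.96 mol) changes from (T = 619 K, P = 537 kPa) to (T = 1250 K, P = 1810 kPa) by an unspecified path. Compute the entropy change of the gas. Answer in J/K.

ΔS = nC_p ln(T₂/T₁) − nR ln(P₂/P₁), with C_p = 5R/2 = 20.79 J mol⁻¹ K⁻¹ for a monoatomic ideal gas.
ΔS = 4.96 × [20.79 × ln(1250/619) − 8.314 × ln(1810/537)] = 22.3 J/K.

ΔS = 22.3 J/K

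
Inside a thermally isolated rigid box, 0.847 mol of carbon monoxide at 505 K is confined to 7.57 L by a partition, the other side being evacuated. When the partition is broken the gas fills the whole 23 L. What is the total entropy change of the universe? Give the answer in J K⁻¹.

No heat is exchanged and no work is done, so the ideal-gas temperature stays constant.
Entropy is a state function; using a reversible isothermal path, ΔS_gas = nR ln(V₂/V₁) = 0.847 × 8.314 × ln(23/7.57) = 7.83 J/K.
The insulated surroundings exchange no heat, so ΔS_surr = 0 and ΔS_universe = ΔS_gas.

ΔS_universe = 7.83 J/K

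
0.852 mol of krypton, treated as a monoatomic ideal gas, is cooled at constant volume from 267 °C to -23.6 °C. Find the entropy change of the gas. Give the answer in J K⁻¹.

In kelvin: T₁ = 540.15 K, T₂ = 249.55 K. At constant volume, ΔS = nC_V ln(T₂/T₁) with C_V = 3R/2 = 12.47 J mol⁻¹ K⁻¹.
ΔS = 0.852 × 12.47 × ln(249.55/540.15) = -8.2 J/K.

ΔS = -8.2 J/K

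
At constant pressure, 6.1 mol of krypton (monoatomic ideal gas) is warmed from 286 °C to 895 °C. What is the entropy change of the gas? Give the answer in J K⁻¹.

In kelvin: T₁ = 559.15 K, T₂ = 1168.15 K. At constant pressure, ΔS = nC_p ln(T₂/T₁) with C_p = 5R/2 = 20.79 J mol⁻¹ K⁻¹.
ΔS = 6.1 × 20.79 × ln(1168.15/559.15) = 93.4 J/K.

ΔS = 93.4 J/K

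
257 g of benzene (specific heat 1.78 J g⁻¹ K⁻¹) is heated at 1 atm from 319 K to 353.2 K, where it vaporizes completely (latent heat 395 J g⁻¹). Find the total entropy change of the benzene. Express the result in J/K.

Warming step: ΔS₁ = m c ln(T_tr/T_i) = 257 × 1.78 × ln(353.2/319) = 46.59 J/K.
Phase change: ΔS₂ = +mL/T_tr = 257 × 395 / 353.2 = 287.4 J/K.
ΔS_total = (46.59) + (287.4) = 334 J/K.

ΔS = 334 J/K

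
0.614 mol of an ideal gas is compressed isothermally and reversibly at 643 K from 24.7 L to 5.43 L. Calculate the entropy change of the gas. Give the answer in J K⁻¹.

ΔS_gas = -7.73 J/K

For an isothermal ideal gas ΔS_gas = nR ln(V₂/V₁) = 0.614 × 8.314 × ln(5.43/24.7) = -7.73 J/K.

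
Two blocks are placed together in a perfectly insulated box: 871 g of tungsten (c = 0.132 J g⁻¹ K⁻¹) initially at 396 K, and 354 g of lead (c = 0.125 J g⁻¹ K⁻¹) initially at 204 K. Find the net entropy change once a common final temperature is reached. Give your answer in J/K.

ΔS_total = 6.31 J/K

Energy balance: T_f = (m₁c₁T₁ + m₂c₂T₂)/(m₁c₁ + m₂c₂) = 342.64 K.
ΔS₁ = m₁c₁ ln(T_f/T₁) = 114.972 × ln(342.64/396) = -16.64 J/K.
ΔS₂ = m₂c₂ ln(T_f/T₂) = 44.25 × ln(342.64/204) = 22.95 J/K.
ΔS_total = -16.64 + 22.95 = 6.31 J/K.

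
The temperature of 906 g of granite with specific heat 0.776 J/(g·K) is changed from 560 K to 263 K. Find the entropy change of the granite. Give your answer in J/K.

ΔS = ∫dQ_rev/T = m c ln(T₂/T₁) = 906 × 0.776 × ln(263/560) = -531 J/K.

ΔS = -531 J/K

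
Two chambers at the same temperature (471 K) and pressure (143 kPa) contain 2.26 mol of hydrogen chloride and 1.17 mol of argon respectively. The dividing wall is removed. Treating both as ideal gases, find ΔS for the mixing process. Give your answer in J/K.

Mole fractions: x_A = 2.26/3.43 = 0.659, x_B = 0.341.
ΔS_mix = −R(n_A ln x_A + n_B ln x_B) = −8.314 × (2.26 ln 0.659 + 1.17 ln 0.341) = 18.3 J/K.

ΔS_mix = 18.3 J/K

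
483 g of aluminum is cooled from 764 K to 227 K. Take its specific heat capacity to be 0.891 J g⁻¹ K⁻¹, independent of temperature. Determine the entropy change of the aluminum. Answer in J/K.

ΔS = -522 J/K

ΔS = ∫dQ_rev/T = m c ln(T₂/T₁) = 483 × 0.891 × ln(227/764) = -522 J/K.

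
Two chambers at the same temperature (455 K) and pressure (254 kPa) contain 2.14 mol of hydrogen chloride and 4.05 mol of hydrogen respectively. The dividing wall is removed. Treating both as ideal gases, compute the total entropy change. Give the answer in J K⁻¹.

ΔS_mix = 33.2 J/K

Mole fractions: x_A = 2.14/6.19 = 0.346, x_B = 0.654.
ΔS_mix = −R(n_A ln x_A + n_B ln x_B) = −8.314 × (2.14 ln 0.346 + 4.05 ln 0.654) = 33.2 J/K.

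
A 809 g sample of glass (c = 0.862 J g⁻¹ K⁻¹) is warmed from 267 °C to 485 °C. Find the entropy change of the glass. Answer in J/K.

In kelvin: T₁ = 540.15 K, T₂ = 758.15 K. ΔS = ∫dQ_rev/T = m c ln(T₂/T₁) = 809 × 0.862 × ln(758.15/540.15) = 236 J/K.

ΔS = 236 J/K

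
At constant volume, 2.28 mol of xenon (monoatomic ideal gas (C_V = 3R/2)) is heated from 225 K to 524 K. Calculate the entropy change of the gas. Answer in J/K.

ΔS = 24 J/K

At constant volume, ΔS = nC_V ln(T₂/T₁) with C_V = 3R/2 = 12.47 J mol⁻¹ K⁻¹.
ΔS = 2.28 × 12.47 × ln(524/225) = 24 J/K.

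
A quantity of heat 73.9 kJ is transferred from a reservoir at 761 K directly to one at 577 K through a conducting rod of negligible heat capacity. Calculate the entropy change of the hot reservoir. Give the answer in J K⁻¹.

The hot reservoir loses heat Q, so ΔS_hot = −Q/T_H = −73900/761 = -97.1 J/K.

ΔS_hot = -97.1 J/K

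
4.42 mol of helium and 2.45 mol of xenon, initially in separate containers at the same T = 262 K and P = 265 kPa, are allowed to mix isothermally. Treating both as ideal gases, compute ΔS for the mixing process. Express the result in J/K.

Mole fractions: x_A = 4.42/6.87 = 0.643, x_B = 0.357.
ΔS_mix = −R(n_A ln x_A + n_B ln x_B) = −8.314 × (4.42 ln 0.643 + 2.45 ln 0.357) = 37.2 J/K.

ΔS_mix = 37.2 J/K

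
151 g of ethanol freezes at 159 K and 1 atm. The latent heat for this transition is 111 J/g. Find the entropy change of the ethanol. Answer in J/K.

ΔS = -105 J/K

Heat released by the substance: Q = −mL = −151 × 111 = −16761 J.
At constant T, ΔS = Q_rev/T = −16761 / 159 = -105 J/K.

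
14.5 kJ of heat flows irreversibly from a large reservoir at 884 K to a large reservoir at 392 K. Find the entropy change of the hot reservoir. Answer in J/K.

The hot reservoir loses heat Q, so ΔS_hot = −Q/T_H = −14500/884 = -16.4 J/K.

ΔS_hot = -16.4 J/K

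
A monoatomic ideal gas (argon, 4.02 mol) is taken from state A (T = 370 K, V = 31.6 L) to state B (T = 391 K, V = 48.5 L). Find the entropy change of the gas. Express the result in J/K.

Entropy is a state function: ΔS = nC_V ln(T₂/T₁) + nR ln(V₂/V₁), with C_V = 3R/2 = 12.47 J mol⁻¹ K⁻¹ for a monoatomic ideal gas.
ΔS = 4.02 × [12.47 × ln(391/370) + 8.314 × ln(48.5/31.6)] = 17.1 J/K.

ΔS = 17.1 J/K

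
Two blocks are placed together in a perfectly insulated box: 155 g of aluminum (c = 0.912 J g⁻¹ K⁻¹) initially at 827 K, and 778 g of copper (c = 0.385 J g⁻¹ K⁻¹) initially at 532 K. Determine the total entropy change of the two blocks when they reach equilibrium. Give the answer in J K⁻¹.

Energy balance: T_f = (m₁c₁T₁ + m₂c₂T₂)/(m₁c₁ + m₂c₂) = 626.58 K.
ΔS₁ = m₁c₁ ln(T_f/T₁) = 141.36 × ln(626.58/827) = -39.23 J/K.
ΔS₂ = m₂c₂ ln(T_f/T₂) = 299.53 × ln(626.58/532) = 49.01 J/K.
ΔS_total = -39.23 + 49.01 = 9.78 J/K.

ΔS_total = 9.78 J/K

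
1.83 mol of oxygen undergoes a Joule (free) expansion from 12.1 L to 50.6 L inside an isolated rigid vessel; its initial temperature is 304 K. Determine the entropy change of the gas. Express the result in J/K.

ΔS_gas = 21.8 J/K

No heat is exchanged and no work is done, so the ideal-gas temperature stays constant.
Entropy is a state function; using a reversible isothermal path, ΔS_gas = nR ln(V₂/V₁) = 1.83 × 8.314 × ln(50.6/12.1) = 21.8 J/K.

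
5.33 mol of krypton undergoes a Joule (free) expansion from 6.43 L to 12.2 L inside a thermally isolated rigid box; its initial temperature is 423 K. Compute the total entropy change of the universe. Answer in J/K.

For an ideal gas in free expansion Q = 0 and W = 0, so T is unchanged.
Entropy is a state function; using a reversible isothermal path, ΔS_gas = nR ln(V₂/V₁) = 5.33 × 8.314 × ln(12.2/6.43) = 28.4 J/K.
The insulated surroundings exchange no heat, so ΔS_surr = 0 and ΔS_universe = ΔS_gas.

ΔS_universe = 28.4 J/K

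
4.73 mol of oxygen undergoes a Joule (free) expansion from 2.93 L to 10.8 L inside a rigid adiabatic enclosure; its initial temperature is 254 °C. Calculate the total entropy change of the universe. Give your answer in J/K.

For an ideal gas in free expansion Q = 0 and W = 0, so T is unchanged.
Entropy is a state function; using a reversible isothermal path, ΔS_gas = nR ln(V₂/V₁) = 4.73 × 8.314 × ln(10.8/2.93) = 51.3 J/K.
The insulated surroundings exchange no heat, so ΔS_surr = 0 and ΔS_universe = ΔS_gas.

ΔS_universe = 51.3 J/K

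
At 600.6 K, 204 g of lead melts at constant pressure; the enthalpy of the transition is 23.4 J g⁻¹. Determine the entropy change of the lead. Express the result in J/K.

Heat absorbed by the substance: Q = mL = 204 × 23.4 = 4773.6 J.
At constant T, ΔS = Q_rev/T = 4773.6 / 600.6 = 7.95 J/K.

ΔS = 7.95 J/K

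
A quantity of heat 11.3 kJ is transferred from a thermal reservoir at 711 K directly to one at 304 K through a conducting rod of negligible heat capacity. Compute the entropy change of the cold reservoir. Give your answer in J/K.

The cold reservoir gains heat Q, so ΔS_cold = +Q/T_C = 11300/304 = 37.2 J/K.

ΔS_cold = 37.2 J/K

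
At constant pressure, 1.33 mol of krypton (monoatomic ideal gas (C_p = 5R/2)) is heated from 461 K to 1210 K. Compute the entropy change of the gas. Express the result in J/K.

At constant pressure, ΔS = nC_p ln(T₂/T₁) with C_p = 5R/2 = 20.79 J mol⁻¹ K⁻¹.
ΔS = 1.33 × 20.79 × ln(1210/461) = 26.7 J/K.

ΔS = 26.7 J/K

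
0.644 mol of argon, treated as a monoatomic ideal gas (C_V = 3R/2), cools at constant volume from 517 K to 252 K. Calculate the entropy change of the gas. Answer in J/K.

At constant volume, ΔS = nC_V ln(T₂/T₁) with C_V = 3R/2 = 12.47 J mol⁻¹ K⁻¹.
ΔS = 0.644 × 12.47 × ln(252/517) = -5.77 J/K.

ΔS = -5.77 J/K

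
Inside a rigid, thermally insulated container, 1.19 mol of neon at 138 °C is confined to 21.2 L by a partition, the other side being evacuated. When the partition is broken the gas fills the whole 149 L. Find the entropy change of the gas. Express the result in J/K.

For an ideal gas in free expansion Q = 0 and W = 0, so T is unchanged.
Entropy is a state function; using a reversible isothermal path, ΔS_gas = nR ln(V₂/V₁) = 1.19 × 8.314 × ln(149/21.2) = 19.3 J/K.

ΔS_gas = 19.3 J/K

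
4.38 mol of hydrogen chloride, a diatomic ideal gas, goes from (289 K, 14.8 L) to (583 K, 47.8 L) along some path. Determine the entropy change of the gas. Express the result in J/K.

ΔS = 107 J/K

Entropy is a state function: ΔS = nC_V ln(T₂/T₁) + nR ln(V₂/V₁), with C_V = 5R/2 = 20.79 J mol⁻¹ K⁻¹ for a diatomic ideal gas.
ΔS = 4.38 × [20.79 × ln(583/289) + 8.314 × ln(47.8/14.8)] = 107 J/K.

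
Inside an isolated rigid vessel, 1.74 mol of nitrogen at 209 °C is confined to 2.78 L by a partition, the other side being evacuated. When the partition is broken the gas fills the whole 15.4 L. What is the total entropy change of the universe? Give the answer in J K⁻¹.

ΔS_universe = 24.8 J/K

For an ideal gas in free expansion Q = 0 and W = 0, so T is unchanged.
Entropy is a state function; using a reversible isothermal path, ΔS_gas = nR ln(V₂/V₁) = 1.74 × 8.314 × ln(15.4/2.78) = 24.8 J/K.
The insulated surroundings exchange no heat, so ΔS_surr = 0 and ΔS_universe = ΔS_gas.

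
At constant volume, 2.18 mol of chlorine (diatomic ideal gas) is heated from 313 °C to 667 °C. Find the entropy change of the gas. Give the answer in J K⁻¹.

ΔS = 21.4 J/K

In kelvin: T₁ = 586.15 K, T₂ = 940.15 K. At constant volume, ΔS = nC_V ln(T₂/T₁) with C_V = 5R/2 = 20.79 J mol⁻¹ K⁻¹.
ΔS = 2.18 × 20.79 × ln(940.15/586.15) = 21.4 J/K.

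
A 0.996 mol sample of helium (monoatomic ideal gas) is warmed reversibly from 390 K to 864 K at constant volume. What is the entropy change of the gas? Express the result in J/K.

At constant volume, ΔS = nC_V ln(T₂/T₁) with C_V = 3R/2 = 12.47 J mol⁻¹ K⁻¹.
ΔS = 0.996 × 12.47 × ln(864/390) = 9.88 J/K.

ΔS = 9.88 J/K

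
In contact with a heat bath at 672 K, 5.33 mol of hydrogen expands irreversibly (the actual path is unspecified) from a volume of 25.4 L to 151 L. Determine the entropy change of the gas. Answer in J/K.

Entropy is a state function, so ΔS_gas depends only on the end states.
For an isothermal ideal gas ΔS_gas = nR ln(V₂/V₁) = 5.33 × 8.314 × ln(151/25.4) = 79 J/K.

ΔS_gas = 79 J/K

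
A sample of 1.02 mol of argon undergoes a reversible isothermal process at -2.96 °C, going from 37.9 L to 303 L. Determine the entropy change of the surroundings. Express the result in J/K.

ΔS_surr = -17.6 J/K

For an isothermal ideal gas ΔS_gas = nR ln(V₂/V₁) = 1.02 × 8.314 × ln(303/37.9) = 17.6 J/K.
The process is reversible, so ΔS_surr = −ΔS_gas = -17.6 J/K and ΔS_universe = 0.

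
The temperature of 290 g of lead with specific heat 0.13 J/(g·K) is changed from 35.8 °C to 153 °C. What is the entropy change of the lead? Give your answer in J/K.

In kelvin: T₁ = 308.95 K, T₂ = 426.15 K. ΔS = ∫dQ_rev/T = m c ln(T₂/T₁) = 290 × 0.13 × ln(426.15/308.95) = 12.1 J/K.

ΔS = 12.1 J/K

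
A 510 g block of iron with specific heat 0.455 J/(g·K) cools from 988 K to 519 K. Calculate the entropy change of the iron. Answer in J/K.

ΔS = ∫dQ_rev/T = m c ln(T₂/T₁) = 510 × 0.455 × ln(519/988) = -149 J/K.

ΔS = -149 J/K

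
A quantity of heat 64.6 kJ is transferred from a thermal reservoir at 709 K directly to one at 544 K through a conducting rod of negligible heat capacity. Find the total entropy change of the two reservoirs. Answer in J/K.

ΔS_total = 27.6 J/K

ΔS_hot = −Q/T_H = −64600/709 = -91.11 J/K and ΔS_cold = +Q/T_C = 64600/544 = 118.7 J/K.
ΔS_total = -91.11 + 118.7 = 27.6 J/K, positive as the second law requires.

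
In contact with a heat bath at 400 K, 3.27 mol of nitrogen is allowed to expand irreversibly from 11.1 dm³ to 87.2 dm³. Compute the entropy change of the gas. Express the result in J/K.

ΔS_gas = 56 J/K

Entropy is a state function, so ΔS_gas depends only on the end states.
For an isothermal ideal gas ΔS_gas = nR ln(V₂/V₁) = 3.27 × 8.314 × ln(87.2/11.1) = 56 J/K.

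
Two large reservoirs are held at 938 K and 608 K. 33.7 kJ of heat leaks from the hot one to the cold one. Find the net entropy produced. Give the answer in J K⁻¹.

ΔS_hot = −Q/T_H = −33700/938 = -35.93 J/K and ΔS_cold = +Q/T_C = 33700/608 = 55.43 J/K.
ΔS_total = -35.93 + 55.43 = 19.5 J/K, positive as the second law requires.

ΔS_total = 19.5 J/K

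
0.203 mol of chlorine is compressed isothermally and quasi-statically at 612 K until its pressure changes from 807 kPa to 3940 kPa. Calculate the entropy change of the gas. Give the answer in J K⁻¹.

For an isothermal ideal gas ΔS_gas = nR ln(P₁/P₂) = 0.203 × 8.314 × ln(807/3940) = -2.68 J/K.

ΔS_gas = -2.68 J/K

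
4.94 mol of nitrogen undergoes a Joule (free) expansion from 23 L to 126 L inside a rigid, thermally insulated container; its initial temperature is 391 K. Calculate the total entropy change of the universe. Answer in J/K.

No heat is exchanged and no work is done, so the ideal-gas temperature stays constant.
Entropy is a state function; using a reversible isothermal path, ΔS_gas = nR ln(V₂/V₁) = 4.94 × 8.314 × ln(126/23) = 69.9 J/K.
The insulated surroundings exchange no heat, so ΔS_surr = 0 and ΔS_universe = ΔS_gas.

ΔS_universe = 69.9 J/K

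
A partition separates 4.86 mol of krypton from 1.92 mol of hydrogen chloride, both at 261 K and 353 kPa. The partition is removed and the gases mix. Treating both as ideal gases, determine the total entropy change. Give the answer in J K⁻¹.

ΔS_mix = 33.6 J/K

Mole fractions: x_A = 4.86/6.78 = 0.717, x_B = 0.283.
ΔS_mix = −R(n_A ln x_A + n_B ln x_B) = −8.314 × (4.86 ln 0.717 + 1.92 ln 0.283) = 33.6 J/K.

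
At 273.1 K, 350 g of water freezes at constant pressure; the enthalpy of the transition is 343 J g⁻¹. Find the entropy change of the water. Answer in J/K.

ΔS = -440 J/K

Heat released by the substance: Q = −mL = −350 × 343 = −120050 J.
At constant T, ΔS = Q_rev/T = −120050 / 273.1 = -440 J/K.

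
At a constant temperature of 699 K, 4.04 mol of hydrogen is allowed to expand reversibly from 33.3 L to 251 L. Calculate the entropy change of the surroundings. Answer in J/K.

ΔS_surr = -67.8 J/K

For an isothermal ideal gas ΔS_gas = nR ln(V₂/V₁) = 4.04 × 8.314 × ln(251/33.3) = 67.8 J/K.
The process is reversible, so ΔS_surr = −ΔS_gas = -67.8 J/K and ΔS_universe = 0.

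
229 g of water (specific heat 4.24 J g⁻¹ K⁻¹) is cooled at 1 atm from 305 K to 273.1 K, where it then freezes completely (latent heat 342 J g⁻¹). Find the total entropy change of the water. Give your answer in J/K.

Cooling step: ΔS₁ = m c ln(T_tr/T_i) = 229 × 4.24 × ln(273.1/305) = -107.3 J/K.
Phase change: ΔS₂ = −mL/T_tr = −229 × 342 / 273.1 = -286.8 J/K.
ΔS_total = (-107.3) + (-286.8) = -394 J/K.

ΔS = -394 J/K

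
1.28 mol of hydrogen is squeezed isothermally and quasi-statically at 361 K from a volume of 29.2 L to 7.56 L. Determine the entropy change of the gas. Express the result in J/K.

ΔS_gas = -14.4 J/K

For an isothermal ideal gas ΔS_gas = nR ln(V₂/V₁) = 1.28 × 8.314 × ln(7.56/29.2) = -14.4 J/K.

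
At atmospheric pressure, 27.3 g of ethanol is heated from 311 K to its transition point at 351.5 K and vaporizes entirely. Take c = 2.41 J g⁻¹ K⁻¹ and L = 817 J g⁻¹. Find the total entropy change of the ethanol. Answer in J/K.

ΔS = 71.5 J/K

Warming step: ΔS₁ = m c ln(T_tr/T_i) = 27.3 × 2.41 × ln(351.5/311) = 8.054 J/K.
Phase change: ΔS₂ = +mL/T_tr = 27.3 × 817 / 351.5 = 63.45 J/K.
ΔS_total = (8.054) + (63.45) = 71.5 J/K.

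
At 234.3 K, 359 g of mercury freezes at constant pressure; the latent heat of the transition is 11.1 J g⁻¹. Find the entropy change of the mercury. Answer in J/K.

Heat released by the substance: Q = −mL = −359 × 11.1 = −3984.9 J.
At constant T, ΔS = Q_rev/T = −3984.9 / 234.3 = -17 J/K.

ΔS = -17 J/K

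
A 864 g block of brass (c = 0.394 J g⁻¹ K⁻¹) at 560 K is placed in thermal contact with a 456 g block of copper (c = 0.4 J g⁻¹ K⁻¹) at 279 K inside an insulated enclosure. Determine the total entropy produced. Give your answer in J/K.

Energy balance: T_f = (m₁c₁T₁ + m₂c₂T₂)/(m₁c₁ + m₂c₂) = 461.96 K.
ΔS₁ = m₁c₁ ln(T_f/T₁) = 340.416 × ln(461.96/560) = -65.51 J/K.
ΔS₂ = m₂c₂ ln(T_f/T₂) = 182.4 × ln(461.96/279) = 91.98 J/K.
ΔS_total = -65.51 + 91.98 = 26.5 J/K.

ΔS_total = 26.5 J/K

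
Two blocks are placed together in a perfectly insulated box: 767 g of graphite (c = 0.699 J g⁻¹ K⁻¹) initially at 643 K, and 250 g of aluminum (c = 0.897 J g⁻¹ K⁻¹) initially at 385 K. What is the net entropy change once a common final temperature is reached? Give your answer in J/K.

Energy balance: T_f = (m₁c₁T₁ + m₂c₂T₂)/(m₁c₁ + m₂c₂) = 566.91 K.
ΔS₁ = m₁c₁ ln(T_f/T₁) = 536.133 × ln(566.91/643) = -67.52 J/K.
ΔS₂ = m₂c₂ ln(T_f/T₂) = 224.25 × ln(566.91/385) = 86.78 J/K.
ΔS_total = -67.52 + 86.78 = 19.3 J/K.

ΔS_total = 19.3 J/K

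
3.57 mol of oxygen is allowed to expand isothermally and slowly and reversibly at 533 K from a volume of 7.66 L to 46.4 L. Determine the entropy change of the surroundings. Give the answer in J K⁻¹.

For an isothermal ideal gas ΔS_gas = nR ln(V₂/V₁) = 3.57 × 8.314 × ln(46.4/7.66) = 53.5 J/K.
The process is reversible, so ΔS_surr = −ΔS_gas = -53.5 J/K and ΔS_universe = 0.

ΔS_surr = -53.5 J/K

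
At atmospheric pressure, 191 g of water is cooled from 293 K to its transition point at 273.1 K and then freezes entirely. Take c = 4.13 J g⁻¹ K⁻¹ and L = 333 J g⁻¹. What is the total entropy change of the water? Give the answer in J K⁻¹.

Cooling step: ΔS₁ = m c ln(T_tr/T_i) = 191 × 4.13 × ln(273.1/293) = -55.48 J/K.
Phase change: ΔS₂ = −mL/T_tr = −191 × 333 / 273.1 = -232.9 J/K.
ΔS_total = (-55.48) + (-232.9) = -288 J/K.

ΔS = -288 J/K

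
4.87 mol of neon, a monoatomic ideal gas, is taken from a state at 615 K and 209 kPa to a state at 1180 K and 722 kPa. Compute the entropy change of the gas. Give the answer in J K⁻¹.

ΔS = 15.8 J/K

ΔS = nC_p ln(T₂/T₁) − nR ln(P₂/P₁), with C_p = 5R/2 = 20.79 J mol⁻¹ K⁻¹ for a monoatomic ideal gas.
ΔS = 4.87 × [20.79 × ln(1180/615) − 8.314 × ln(722/209)] = 15.8 J/K.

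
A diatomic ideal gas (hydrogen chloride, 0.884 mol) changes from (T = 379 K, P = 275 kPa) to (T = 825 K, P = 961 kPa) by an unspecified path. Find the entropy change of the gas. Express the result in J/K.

ΔS = nC_p ln(T₂/T₁) − nR ln(P₂/P₁), with C_p = 7R/2 = 29.1 J mol⁻¹ K⁻¹ for a diatomic ideal gas.
ΔS = 0.884 × [29.1 × ln(825/379) − 8.314 × ln(961/275)] = 10.8 J/K.

ΔS = 10.8 J/K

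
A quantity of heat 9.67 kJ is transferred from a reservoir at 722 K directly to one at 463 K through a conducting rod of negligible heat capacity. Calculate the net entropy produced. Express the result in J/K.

ΔS_hot = −Q/T_H = −9670/722 = -13.393 J/K and ΔS_cold = +Q/T_C = 9670/463 = 20.886 J/K.
ΔS_total = -13.393 + 20.886 = 7.49 J/K, positive as the second law requires.

ΔS_total = 7.49 J/K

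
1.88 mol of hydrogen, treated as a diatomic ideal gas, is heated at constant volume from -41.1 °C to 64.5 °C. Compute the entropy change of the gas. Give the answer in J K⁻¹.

ΔS = 14.7 J/K

In kelvin: T₁ = 232.05 K, T₂ = 337.65 K. At constant volume, ΔS = nC_V ln(T₂/T₁) with C_V = 5R/2 = 20.79 J mol⁻¹ K⁻¹.
ΔS = 1.88 × 20.79 × ln(337.65/232.05) = 14.7 J/K.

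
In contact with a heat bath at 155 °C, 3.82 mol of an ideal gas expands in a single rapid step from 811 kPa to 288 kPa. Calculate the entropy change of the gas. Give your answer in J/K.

Entropy is a state function, so ΔS_gas depends only on the end states.
For an isothermal ideal gas ΔS_gas = nR ln(P₁/P₂) = 3.82 × 8.314 × ln(811/288) = 32.9 J/K.

ΔS_gas = 32.9 J/K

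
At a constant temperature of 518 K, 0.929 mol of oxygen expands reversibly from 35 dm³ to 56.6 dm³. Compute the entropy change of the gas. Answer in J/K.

ΔS_gas = 3.71 J/K

For an isothermal ideal gas ΔS_gas = nR ln(V₂/V₁) = 0.929 × 8.314 × ln(56.6/35) = 3.71 J/K.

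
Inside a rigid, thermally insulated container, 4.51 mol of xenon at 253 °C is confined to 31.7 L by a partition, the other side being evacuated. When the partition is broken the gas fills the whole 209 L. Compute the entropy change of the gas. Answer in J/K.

ΔS_gas = 70.7 J/K

For an ideal gas in free expansion Q = 0 and W = 0, so T is unchanged.
Entropy is a state function; using a reversible isothermal path, ΔS_gas = nR ln(V₂/V₁) = 4.51 × 8.314 × ln(209/31.7) = 70.7 J/K.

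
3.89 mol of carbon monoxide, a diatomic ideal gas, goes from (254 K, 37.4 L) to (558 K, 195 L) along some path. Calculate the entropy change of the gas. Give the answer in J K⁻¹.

Entropy is a state function: ΔS = nC_V ln(T₂/T₁) + nR ln(V₂/V₁), with C_V = 5R/2 = 20.79 J mol⁻¹ K⁻¹ for a diatomic ideal gas.
ΔS = 3.89 × [20.79 × ln(558/254) + 8.314 × ln(195/37.4)] = 117 J/K.

ΔS = 117 J/K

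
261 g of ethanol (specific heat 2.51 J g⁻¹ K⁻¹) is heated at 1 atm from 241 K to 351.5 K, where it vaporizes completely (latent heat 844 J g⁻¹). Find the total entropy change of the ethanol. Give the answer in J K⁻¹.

ΔS = 874 J/K

Warming step: ΔS₁ = m c ln(T_tr/T_i) = 261 × 2.51 × ln(351.5/241) = 247.2 J/K.
Phase change: ΔS₂ = +mL/T_tr = 261 × 844 / 351.5 = 626.7 J/K.
ΔS_total = (247.2) + (626.7) = 874 J/K.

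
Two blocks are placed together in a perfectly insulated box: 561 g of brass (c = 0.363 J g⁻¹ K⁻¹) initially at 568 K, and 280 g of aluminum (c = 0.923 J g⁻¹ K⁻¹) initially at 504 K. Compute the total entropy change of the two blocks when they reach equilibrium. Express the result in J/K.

ΔS_total = 0.817 J/K

Energy balance: T_f = (m₁c₁T₁ + m₂c₂T₂)/(m₁c₁ + m₂c₂) = 532.21 K.
ΔS₁ = m₁c₁ ln(T_f/T₁) = 203.643 × ln(532.21/568) = -13.256 J/K.
ΔS₂ = m₂c₂ ln(T_f/T₂) = 258.44 × ln(532.21/504) = 14.073 J/K.
ΔS_total = -13.256 + 14.073 = 0.817 J/K.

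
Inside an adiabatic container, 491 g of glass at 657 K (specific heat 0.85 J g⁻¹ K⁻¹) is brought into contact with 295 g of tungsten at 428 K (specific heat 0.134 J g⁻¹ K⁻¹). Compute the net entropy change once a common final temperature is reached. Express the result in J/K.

ΔS_total = 2.95 J/K

Energy balance: T_f = (m₁c₁T₁ + m₂c₂T₂)/(m₁c₁ + m₂c₂) = 637.19 K.
ΔS₁ = m₁c₁ ln(T_f/T₁) = 417.35 × ln(637.19/657) = -12.78 J/K.
ΔS₂ = m₂c₂ ln(T_f/T₂) = 39.53 × ln(637.19/428) = 15.73 J/K.
ΔS_total = -12.78 + 15.73 = 2.95 J/K.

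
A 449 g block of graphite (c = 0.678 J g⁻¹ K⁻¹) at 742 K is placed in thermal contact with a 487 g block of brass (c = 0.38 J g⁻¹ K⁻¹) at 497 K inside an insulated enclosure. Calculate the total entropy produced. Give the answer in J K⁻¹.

Energy balance: T_f = (m₁c₁T₁ + m₂c₂T₂)/(m₁c₁ + m₂c₂) = 649.37 K.
ΔS₁ = m₁c₁ ln(T_f/T₁) = 304.422 × ln(649.37/742) = -40.59 J/K.
ΔS₂ = m₂c₂ ln(T_f/T₂) = 185.06 × ln(649.37/497) = 49.49 J/K.
ΔS_total = -40.59 + 49.49 = 8.9 J/K.

ΔS_total = 8.9 J/K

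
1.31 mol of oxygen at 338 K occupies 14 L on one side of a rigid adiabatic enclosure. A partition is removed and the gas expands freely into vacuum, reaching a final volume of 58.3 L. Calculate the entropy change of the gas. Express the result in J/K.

ΔS_gas = 15.5 J/K

No heat is exchanged and no work is done, so the ideal-gas temperature stays constant.
Entropy is a state function; using a reversible isothermal path, ΔS_gas = nR ln(V₂/V₁) = 1.31 × 8.314 × ln(58.3/14) = 15.5 J/K.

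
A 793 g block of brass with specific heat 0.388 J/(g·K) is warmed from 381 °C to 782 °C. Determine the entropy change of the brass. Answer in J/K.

ΔS = 147 J/K

In kelvin: T₁ = 654.15 K, T₂ = 1055.15 K. ΔS = ∫dQ_rev/T = m c ln(T₂/T₁) = 793 × 0.388 × ln(1055.15/654.15) = 147 J/K.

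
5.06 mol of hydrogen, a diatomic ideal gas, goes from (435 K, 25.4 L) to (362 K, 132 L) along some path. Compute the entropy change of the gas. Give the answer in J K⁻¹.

Entropy is a state function: ΔS = nC_V ln(T₂/T₁) + nR ln(V₂/V₁), with C_V = 5R/2 = 20.79 J mol⁻¹ K⁻¹ for a diatomic ideal gas.
ΔS = 5.06 × [20.79 × ln(362/435) + 8.314 × ln(132/25.4)] = 50 J/K.

ΔS = 50 J/K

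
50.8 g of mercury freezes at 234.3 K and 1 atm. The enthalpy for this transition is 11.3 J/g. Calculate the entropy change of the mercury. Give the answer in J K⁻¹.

Heat released by the substance: Q = −mL = −50.8 × 11.3 = −574.04 J.
At constant T, ΔS = Q_rev/T = −574.04 / 234.3 = -2.45 J/K.

ΔS = -2.45 J/K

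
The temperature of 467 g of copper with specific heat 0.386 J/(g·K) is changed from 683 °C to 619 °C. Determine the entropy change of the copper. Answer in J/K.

ΔS = -12.5 J/K

In kelvin: T₁ = 956.15 K, T₂ = 892.15 K. ΔS = ∫dQ_rev/T = m c ln(T₂/T₁) = 467 × 0.386 × ln(892.15/956.15) = -12.5 J/K.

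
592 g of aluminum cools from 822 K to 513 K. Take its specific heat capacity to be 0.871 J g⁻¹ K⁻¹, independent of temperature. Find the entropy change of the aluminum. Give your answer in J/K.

ΔS = ∫dQ_rev/T = m c ln(T₂/T₁) = 592 × 0.871 × ln(513/822) = -243 J/K.

ΔS = -243 J/K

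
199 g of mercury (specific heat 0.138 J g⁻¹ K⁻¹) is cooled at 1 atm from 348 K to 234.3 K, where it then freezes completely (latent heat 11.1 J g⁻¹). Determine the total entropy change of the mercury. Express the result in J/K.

Cooling step: ΔS₁ = m c ln(T_tr/T_i) = 199 × 0.138 × ln(234.3/348) = -10.86 J/K.
Phase change: ΔS₂ = −mL/T_tr = −199 × 11.1 / 234.3 = -9.428 J/K.
ΔS_total = (-10.86) + (-9.428) = -20.3 J/K.

ΔS = -20.3 J/K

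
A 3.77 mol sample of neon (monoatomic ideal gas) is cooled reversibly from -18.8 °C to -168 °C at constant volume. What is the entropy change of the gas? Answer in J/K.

In kelvin: T₁ = 254.35 K, T₂ = 105.15 K. At constant volume, ΔS = nC_V ln(T₂/T₁) with C_V = 3R/2 = 12.47 J mol⁻¹ K⁻¹.
ΔS = 3.77 × 12.47 × ln(105.15/254.35) = -41.5 J/K.

ΔS = -41.5 J/K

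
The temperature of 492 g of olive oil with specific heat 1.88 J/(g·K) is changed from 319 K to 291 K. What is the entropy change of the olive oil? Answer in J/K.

ΔS = -85 J/K

ΔS = ∫dQ_rev/T = m c ln(T₂/T₁) = 492 × 1.88 × ln(291/319) = -85 J/K.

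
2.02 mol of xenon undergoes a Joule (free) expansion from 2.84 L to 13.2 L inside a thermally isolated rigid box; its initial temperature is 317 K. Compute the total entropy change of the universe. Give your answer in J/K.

ΔS_universe = 25.8 J/K

No heat is exchanged and no work is done, so the ideal-gas temperature stays constant.
Entropy is a state function; using a reversible isothermal path, ΔS_gas = nR ln(V₂/V₁) = 2.02 × 8.314 × ln(13.2/2.84) = 25.8 J/K.
The insulated surroundings exchange no heat, so ΔS_surr = 0 and ΔS_universe = ΔS_gas.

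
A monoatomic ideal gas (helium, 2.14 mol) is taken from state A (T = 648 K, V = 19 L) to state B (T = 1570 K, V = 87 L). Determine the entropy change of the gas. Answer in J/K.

Entropy is a state function: ΔS = nC_V ln(T₂/T₁) + nR ln(V₂/V₁), with C_V = 3R/2 = 12.47 J mol⁻¹ K⁻¹ for a monoatomic ideal gas.
ΔS = 2.14 × [12.47 × ln(1570/648) + 8.314 × ln(87/19)] = 50.7 J/K.

ΔS = 50.7 J/K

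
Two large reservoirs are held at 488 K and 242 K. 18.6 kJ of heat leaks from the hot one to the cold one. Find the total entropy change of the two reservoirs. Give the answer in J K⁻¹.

ΔS_total = 38.7 J/K

ΔS_hot = −Q/T_H = −18600/488 = -38.115 J/K and ΔS_cold = +Q/T_C = 18600/242 = 76.86 J/K.
ΔS_total = -38.115 + 76.86 = 38.7 J/K, positive as the second law requires.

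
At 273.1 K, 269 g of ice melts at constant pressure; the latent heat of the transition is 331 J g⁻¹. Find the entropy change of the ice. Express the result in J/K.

ΔS = 326 J/K

Heat absorbed by the substance: Q = mL = 269 × 331 = 89039 J.
At constant T, ΔS = Q_rev/T = 89039 / 273.1 = 326 J/K.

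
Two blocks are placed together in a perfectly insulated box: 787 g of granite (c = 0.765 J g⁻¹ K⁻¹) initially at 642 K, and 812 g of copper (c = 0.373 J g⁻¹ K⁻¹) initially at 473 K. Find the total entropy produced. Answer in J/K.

ΔS_total = 9.06 J/K

Energy balance: T_f = (m₁c₁T₁ + m₂c₂T₂)/(m₁c₁ + m₂c₂) = 585.44 K.
ΔS₁ = m₁c₁ ln(T_f/T₁) = 602.055 × ln(585.44/642) = -55.53 J/K.
ΔS₂ = m₂c₂ ln(T_f/T₂) = 302.876 × ln(585.44/473) = 64.59 J/K.
ΔS_total = -55.53 + 64.59 = 9.06 J/K.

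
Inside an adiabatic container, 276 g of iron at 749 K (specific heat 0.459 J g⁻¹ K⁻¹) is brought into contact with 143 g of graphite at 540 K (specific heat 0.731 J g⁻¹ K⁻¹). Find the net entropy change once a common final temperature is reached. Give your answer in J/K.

ΔS_total = 3.02 J/K

Energy balance: T_f = (m₁c₁T₁ + m₂c₂T₂)/(m₁c₁ + m₂c₂) = 654.51 K.
ΔS₁ = m₁c₁ ln(T_f/T₁) = 126.684 × ln(654.51/749) = -17.08 J/K.
ΔS₂ = m₂c₂ ln(T_f/T₂) = 104.533 × ln(654.51/540) = 20.1 J/K.
ΔS_total = -17.08 + 20.1 = 3.02 J/K.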